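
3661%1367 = 927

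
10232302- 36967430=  - 26735128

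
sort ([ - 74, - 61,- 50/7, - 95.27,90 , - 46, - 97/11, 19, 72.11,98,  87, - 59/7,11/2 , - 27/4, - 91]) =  [ - 95.27, - 91, - 74, - 61, - 46, - 97/11,-59/7, - 50/7,- 27/4, 11/2, 19,  72.11,87, 90,98 ]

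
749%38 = 27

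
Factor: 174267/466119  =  289/773=17^2*773^( - 1) 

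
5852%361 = 76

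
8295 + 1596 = 9891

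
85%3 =1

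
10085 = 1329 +8756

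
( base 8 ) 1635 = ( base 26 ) 19f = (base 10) 925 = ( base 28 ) 151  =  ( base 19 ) 2AD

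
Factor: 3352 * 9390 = 31475280 = 2^4*3^1*5^1*313^1*419^1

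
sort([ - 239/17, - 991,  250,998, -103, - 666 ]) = [  -  991, - 666 , - 103,-239/17  ,  250,998]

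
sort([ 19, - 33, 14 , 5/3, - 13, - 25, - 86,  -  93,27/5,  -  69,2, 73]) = [ - 93, - 86, - 69, - 33,-25, - 13,5/3, 2 , 27/5,14,19, 73]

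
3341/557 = 5 + 556/557 = 6.00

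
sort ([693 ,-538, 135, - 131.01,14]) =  [ - 538, - 131.01,14, 135, 693 ] 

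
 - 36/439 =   -  1 + 403/439 =-0.08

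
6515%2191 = 2133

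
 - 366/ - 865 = 366/865 = 0.42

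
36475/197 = 36475/197 = 185.15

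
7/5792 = 7/5792 = 0.00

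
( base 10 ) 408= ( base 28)eg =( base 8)630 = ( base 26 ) fi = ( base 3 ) 120010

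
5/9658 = 5/9658 = 0.00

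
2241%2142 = 99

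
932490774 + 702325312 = 1634816086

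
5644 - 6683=  -  1039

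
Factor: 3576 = 2^3*3^1*149^1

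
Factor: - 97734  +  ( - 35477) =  - 133211 = - 13^1*10247^1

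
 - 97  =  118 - 215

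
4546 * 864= 3927744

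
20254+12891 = 33145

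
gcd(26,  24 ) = 2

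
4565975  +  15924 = 4581899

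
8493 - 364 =8129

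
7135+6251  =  13386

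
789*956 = 754284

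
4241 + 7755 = 11996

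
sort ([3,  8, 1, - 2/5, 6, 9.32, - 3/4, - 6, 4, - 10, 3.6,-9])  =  [ - 10, - 9, - 6, - 3/4, - 2/5,1, 3, 3.6, 4, 6, 8, 9.32]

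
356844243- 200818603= 156025640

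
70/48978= 35/24489 = 0.00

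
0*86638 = 0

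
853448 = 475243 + 378205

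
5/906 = 5/906 = 0.01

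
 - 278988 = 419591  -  698579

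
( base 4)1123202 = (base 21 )D5K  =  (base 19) g46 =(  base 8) 13342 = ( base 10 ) 5858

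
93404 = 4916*19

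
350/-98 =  - 4  +  3/7 = - 3.57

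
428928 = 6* 71488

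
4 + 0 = 4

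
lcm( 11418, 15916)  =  525228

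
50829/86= 591 + 3/86= 591.03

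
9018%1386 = 702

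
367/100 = 367/100 = 3.67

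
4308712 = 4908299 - 599587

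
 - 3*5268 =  - 15804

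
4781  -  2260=2521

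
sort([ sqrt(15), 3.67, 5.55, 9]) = [ 3.67, sqrt(15), 5.55, 9]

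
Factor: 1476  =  2^2 *3^2* 41^1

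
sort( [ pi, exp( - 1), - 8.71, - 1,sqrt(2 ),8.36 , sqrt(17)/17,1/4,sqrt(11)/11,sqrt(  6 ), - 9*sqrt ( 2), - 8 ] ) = [ - 9 * sqrt( 2 ) ,-8.71, - 8, - 1,sqrt(17)/17,1/4,sqrt( 11) /11,exp(-1 ),sqrt(2 ),sqrt( 6), pi,  8.36]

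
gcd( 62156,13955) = 1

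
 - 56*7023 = - 393288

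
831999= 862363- 30364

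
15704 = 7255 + 8449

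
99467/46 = 99467/46 = 2162.33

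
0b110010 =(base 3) 1212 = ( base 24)22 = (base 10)50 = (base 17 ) 2g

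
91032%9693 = 3795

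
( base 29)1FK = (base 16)510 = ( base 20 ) 34G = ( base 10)1296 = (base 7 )3531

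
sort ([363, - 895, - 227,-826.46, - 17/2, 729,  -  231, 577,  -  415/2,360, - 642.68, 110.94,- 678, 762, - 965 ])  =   [  -  965,- 895, - 826.46,- 678, - 642.68,  -  231,  -  227, - 415/2,- 17/2,110.94, 360,363,577 , 729, 762 ]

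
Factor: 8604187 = 449^1*19163^1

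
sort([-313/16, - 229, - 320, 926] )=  [-320,-229,-313/16,  926 ]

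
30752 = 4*7688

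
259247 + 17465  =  276712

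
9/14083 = 9/14083 = 0.00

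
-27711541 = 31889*(  -  869) 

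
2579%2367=212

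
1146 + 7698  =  8844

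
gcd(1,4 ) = 1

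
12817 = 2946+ 9871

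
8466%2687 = 405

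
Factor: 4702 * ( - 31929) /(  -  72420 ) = 25021693/12070 = 2^( - 1)*5^(-1)*17^( - 1)* 29^1*71^( - 1)*367^1*2351^1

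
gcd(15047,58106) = 1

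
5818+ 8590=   14408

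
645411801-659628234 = -14216433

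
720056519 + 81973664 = 802030183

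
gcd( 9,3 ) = 3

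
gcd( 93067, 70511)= 1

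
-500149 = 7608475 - 8108624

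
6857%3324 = 209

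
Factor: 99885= 3^1*5^1*6659^1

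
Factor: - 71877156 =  - 2^2 * 3^1*13^1* 17^1*27103^1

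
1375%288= 223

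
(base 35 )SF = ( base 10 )995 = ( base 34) t9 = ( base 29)159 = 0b1111100011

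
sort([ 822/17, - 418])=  [ - 418, 822/17 ] 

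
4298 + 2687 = 6985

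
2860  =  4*715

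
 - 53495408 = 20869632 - 74365040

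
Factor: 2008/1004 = 2^1 =2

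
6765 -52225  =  -45460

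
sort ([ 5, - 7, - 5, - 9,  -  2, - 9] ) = [ - 9, - 9 , -7, - 5, - 2,5 ] 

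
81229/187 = 434+71/187 =434.38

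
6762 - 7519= - 757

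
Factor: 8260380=2^2*3^4 * 5^1*5099^1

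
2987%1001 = 985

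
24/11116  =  6/2779 = 0.00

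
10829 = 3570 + 7259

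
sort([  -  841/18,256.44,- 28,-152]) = [ - 152, - 841/18, - 28,256.44 ]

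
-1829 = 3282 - 5111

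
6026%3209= 2817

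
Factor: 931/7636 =2^(-2) * 7^2 *19^1*23^( - 1)*83^(-1)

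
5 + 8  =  13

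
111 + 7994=8105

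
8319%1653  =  54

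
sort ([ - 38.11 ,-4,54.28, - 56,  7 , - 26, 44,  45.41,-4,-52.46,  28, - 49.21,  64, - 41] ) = [ - 56 , - 52.46  ,-49.21,-41,  -  38.11, - 26,  -  4,-4,  7,28,  44,45.41,  54.28,64 ]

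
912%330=252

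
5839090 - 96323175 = - 90484085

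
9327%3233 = 2861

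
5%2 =1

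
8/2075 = 8/2075 = 0.00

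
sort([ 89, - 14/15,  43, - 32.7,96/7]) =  [ - 32.7, - 14/15, 96/7, 43,89]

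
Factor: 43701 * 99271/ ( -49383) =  - 1446080657/16461  =  - 3^( - 2)*7^1* 31^( - 1)*37^1 * 59^(  -  1)*2081^1*2683^1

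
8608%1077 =1069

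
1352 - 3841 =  - 2489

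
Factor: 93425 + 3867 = 97292=2^2*13^1 * 1871^1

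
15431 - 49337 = -33906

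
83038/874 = 95 + 4/437=95.01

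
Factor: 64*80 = 5120= 2^10 * 5^1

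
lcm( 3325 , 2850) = 19950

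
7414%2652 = 2110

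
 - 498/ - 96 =5  +  3/16 =5.19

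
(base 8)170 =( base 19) 66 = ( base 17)71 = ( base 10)120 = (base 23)55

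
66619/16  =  4163 + 11/16 = 4163.69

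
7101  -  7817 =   -  716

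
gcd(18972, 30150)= 18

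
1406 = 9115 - 7709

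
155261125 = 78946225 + 76314900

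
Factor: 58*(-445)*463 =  - 11950030=-2^1 * 5^1* 29^1*89^1*463^1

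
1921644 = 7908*243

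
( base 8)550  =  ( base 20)i0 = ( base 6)1400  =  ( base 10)360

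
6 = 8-2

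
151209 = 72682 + 78527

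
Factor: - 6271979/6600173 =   -  7^1*103^1*131^( - 1 )*8699^1*50383^( - 1)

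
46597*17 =792149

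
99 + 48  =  147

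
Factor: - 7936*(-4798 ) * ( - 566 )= -2^10  *  31^1*283^1 *2399^1 = -21551541248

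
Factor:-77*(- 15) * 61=70455   =  3^1*5^1*7^1*11^1 *61^1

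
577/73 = 577/73 = 7.90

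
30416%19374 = 11042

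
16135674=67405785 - 51270111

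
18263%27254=18263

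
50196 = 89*564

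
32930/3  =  10976 + 2/3 = 10976.67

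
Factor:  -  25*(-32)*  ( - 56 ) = -2^8*5^2*7^1 = -  44800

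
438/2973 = 146/991  =  0.15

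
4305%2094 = 117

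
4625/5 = 925=   925.00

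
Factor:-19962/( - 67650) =3^1  *5^( - 2)*11^( - 1) * 41^( - 1 )*1109^1 = 3327/11275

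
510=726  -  216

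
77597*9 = 698373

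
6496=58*112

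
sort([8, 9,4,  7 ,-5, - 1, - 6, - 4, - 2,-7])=[ - 7, - 6, - 5, - 4, - 2, - 1, 4, 7, 8, 9]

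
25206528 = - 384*( - 65642 ) 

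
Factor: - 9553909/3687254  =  - 2^(-1 )*19^( - 2)* 197^1* 5107^( - 1 )*48497^1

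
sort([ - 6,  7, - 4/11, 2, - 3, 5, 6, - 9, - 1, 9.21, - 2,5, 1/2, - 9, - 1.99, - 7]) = [ - 9 ,-9 , - 7  , - 6, - 3, - 2,-1.99, - 1,-4/11,1/2, 2,5,5, 6, 7, 9.21]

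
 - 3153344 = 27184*(- 116 )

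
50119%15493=3640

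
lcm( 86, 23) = 1978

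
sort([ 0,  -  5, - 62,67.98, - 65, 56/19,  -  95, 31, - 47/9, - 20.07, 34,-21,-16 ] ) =[ - 95,- 65, - 62, - 21, - 20.07, - 16, - 47/9, - 5,  0, 56/19 , 31,34 , 67.98 ]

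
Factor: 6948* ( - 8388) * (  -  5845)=340645571280 = 2^4*3^4*5^1*7^1*167^1*193^1*233^1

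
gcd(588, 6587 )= 7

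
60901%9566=3505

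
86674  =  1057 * 82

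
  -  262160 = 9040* (- 29)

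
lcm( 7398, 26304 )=236736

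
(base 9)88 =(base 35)2A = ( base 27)2Q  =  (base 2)1010000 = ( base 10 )80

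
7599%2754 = 2091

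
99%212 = 99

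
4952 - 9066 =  - 4114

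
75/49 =1 + 26/49 = 1.53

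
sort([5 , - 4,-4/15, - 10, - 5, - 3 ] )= [ - 10,-5,-4,-3, - 4/15, 5 ] 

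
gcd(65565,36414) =9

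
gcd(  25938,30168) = 18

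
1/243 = 1/243 = 0.00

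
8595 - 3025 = 5570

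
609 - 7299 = -6690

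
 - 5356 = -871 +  - 4485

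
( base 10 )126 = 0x7e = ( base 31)42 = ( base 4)1332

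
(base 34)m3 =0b1011101111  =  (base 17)2A3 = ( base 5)11001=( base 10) 751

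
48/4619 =48/4619= 0.01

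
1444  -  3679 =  - 2235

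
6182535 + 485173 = 6667708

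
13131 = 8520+4611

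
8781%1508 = 1241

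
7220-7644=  - 424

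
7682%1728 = 770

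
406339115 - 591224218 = -184885103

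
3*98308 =294924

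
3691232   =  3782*976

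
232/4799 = 232/4799 = 0.05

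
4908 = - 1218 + 6126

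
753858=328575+425283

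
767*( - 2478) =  - 1900626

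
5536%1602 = 730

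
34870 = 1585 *22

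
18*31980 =575640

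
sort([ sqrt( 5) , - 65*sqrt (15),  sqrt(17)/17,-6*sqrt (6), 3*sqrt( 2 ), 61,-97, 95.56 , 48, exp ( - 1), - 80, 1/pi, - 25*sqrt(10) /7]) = [-65*sqrt(15), - 97, - 80, - 6*sqrt (6 ), - 25*sqrt (10) /7, sqrt ( 17 )/17, 1/pi,exp( - 1), sqrt(5), 3*sqrt(2), 48, 61, 95.56]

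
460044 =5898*78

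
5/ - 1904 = -1 + 1899/1904 = - 0.00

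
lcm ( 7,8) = 56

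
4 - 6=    - 2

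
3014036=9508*317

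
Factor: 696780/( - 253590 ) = -294/107  =  -  2^1*3^1 * 7^2*107^( - 1)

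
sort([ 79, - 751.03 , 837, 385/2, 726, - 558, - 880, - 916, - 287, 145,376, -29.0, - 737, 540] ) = [ - 916, - 880, - 751.03, - 737,-558, - 287,  -  29.0, 79, 145, 385/2,376, 540,726 , 837 ] 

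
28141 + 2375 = 30516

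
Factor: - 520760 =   -  2^3* 5^1*47^1* 277^1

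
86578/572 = 43289/286 =151.36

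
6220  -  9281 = -3061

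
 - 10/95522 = -5/47761 = - 0.00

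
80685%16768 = 13613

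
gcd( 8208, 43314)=6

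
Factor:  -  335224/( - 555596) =2^1*41903^1  *  138899^ ( - 1 ) = 83806/138899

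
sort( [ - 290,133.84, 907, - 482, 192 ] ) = [ - 482,-290,133.84,192, 907]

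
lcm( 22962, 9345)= 803670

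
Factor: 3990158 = 2^1*53^1 * 37643^1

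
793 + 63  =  856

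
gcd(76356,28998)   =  54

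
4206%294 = 90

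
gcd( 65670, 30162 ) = 66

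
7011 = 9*779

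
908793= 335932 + 572861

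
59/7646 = 59/7646 =0.01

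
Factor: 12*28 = 2^4*3^1*7^1  =  336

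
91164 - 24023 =67141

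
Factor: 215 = 5^1*43^1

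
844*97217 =82051148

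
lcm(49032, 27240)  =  245160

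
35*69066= 2417310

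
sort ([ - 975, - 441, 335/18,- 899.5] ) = [ - 975,-899.5 ,-441, 335/18] 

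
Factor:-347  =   - 347^1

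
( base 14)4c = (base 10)68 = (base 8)104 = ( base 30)28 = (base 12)58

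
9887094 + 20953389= 30840483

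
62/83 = 62/83= 0.75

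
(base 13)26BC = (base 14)2055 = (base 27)7H1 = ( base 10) 5563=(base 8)12673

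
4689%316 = 265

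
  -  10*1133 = -11330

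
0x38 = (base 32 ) 1o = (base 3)2002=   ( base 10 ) 56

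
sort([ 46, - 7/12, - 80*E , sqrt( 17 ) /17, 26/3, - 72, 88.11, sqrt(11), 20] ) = [- 80 * E, - 72,- 7/12,sqrt( 17)/17,sqrt(11),26/3, 20 , 46,88.11]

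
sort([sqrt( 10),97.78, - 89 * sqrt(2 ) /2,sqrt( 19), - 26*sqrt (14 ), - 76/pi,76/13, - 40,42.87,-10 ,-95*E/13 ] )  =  [- 26 * sqrt( 14), - 89*sqrt(2 )/2,-40, - 76/pi, - 95*E/13, - 10, sqrt(10), sqrt ( 19) , 76/13,42.87 , 97.78]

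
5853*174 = 1018422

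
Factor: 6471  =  3^2*719^1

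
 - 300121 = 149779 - 449900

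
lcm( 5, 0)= 0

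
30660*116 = 3556560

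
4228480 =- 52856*( - 80 )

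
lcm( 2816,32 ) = 2816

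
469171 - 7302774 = -6833603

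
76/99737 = 76/99737 = 0.00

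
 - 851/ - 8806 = 23/238=0.10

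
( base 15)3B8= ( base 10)848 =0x350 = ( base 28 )128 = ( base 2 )1101010000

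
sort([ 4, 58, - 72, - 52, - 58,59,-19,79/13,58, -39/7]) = [-72, - 58, - 52, - 19, - 39/7, 4,  79/13,58, 58, 59]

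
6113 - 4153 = 1960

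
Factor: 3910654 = 2^1*11^1*149^1*1193^1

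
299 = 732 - 433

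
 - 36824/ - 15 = 36824/15= 2454.93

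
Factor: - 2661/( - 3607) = 3^1*887^1*3607^( - 1)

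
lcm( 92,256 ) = 5888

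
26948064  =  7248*3718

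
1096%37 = 23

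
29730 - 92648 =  - 62918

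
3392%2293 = 1099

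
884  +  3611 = 4495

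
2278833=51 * 44683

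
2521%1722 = 799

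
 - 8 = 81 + -89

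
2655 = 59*45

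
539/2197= 539/2197 =0.25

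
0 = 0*47753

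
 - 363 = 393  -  756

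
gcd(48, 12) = 12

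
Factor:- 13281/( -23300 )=2^( - 2 )*3^1 * 5^ ( - 2)*19^1 = 57/100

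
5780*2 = 11560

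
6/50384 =3/25192=   0.00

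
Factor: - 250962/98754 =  - 109^ ( - 1)*277^1 = - 277/109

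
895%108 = 31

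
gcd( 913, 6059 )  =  83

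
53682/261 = 205  +  59/87 = 205.68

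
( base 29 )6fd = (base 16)1576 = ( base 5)133434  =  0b1010101110110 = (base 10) 5494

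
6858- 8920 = -2062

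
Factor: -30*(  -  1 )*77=2310  =  2^1 *3^1* 5^1* 7^1*  11^1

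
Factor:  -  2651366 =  - 2^1 * 929^1*1427^1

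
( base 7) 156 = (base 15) 60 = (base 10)90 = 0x5A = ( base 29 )33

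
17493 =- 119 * (- 147)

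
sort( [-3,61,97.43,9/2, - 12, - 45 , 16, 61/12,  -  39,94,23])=[ - 45,-39, - 12, - 3,9/2,61/12, 16,23,61,94, 97.43]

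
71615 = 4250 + 67365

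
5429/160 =5429/160 = 33.93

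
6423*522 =3352806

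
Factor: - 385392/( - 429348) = 2^2*7^1 *31^1*967^( - 1)=868/967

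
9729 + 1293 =11022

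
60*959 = 57540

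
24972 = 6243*4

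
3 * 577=1731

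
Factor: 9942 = 2^1*3^1*1657^1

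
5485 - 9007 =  - 3522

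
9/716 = 9/716 =0.01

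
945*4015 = 3794175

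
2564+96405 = 98969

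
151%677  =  151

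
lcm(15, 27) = 135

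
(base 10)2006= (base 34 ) 1p0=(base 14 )A34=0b11111010110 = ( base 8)3726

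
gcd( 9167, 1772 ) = 1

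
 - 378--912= 534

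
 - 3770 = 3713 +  - 7483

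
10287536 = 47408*217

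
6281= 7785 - 1504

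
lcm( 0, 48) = 0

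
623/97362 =623/97362 = 0.01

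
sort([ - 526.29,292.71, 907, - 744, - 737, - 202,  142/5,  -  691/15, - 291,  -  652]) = [ - 744,-737,-652, - 526.29 ,-291  , - 202, - 691/15,142/5,292.71,907 ]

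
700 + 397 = 1097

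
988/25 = 988/25 = 39.52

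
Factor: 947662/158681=2^1*29^1*107^ (-1)*1483^( - 1) * 16339^1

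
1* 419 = 419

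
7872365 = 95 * 82867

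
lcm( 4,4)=4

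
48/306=8/51 = 0.16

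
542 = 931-389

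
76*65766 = 4998216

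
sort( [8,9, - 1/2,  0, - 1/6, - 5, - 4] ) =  [-5, -4, - 1/2,-1/6, 0,8, 9 ] 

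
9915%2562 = 2229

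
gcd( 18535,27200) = 5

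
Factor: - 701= - 701^1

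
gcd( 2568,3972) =12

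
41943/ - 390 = - 13981/130 = - 107.55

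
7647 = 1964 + 5683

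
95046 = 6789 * 14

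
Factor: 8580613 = 8580613^1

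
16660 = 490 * 34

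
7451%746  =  737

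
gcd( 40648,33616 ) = 8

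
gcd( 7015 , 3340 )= 5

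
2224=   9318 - 7094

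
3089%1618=1471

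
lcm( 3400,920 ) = 78200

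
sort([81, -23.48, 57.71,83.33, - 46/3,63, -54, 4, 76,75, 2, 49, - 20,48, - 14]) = [ - 54, - 23.48, - 20, - 46/3,-14,2,4 , 48,49, 57.71,63,75,76,81,83.33 ]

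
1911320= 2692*710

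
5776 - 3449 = 2327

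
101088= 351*288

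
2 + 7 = 9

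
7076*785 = 5554660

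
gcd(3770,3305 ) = 5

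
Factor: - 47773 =  -  11^1*43^1*101^1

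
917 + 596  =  1513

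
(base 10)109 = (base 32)3D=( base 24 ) 4D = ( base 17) 67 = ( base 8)155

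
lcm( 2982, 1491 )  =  2982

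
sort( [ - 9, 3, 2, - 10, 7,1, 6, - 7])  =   [ -10, - 9, - 7,1, 2,  3, 6,7]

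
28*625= 17500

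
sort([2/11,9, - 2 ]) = [ - 2,2/11, 9 ] 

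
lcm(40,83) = 3320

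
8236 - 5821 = 2415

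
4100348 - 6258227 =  - 2157879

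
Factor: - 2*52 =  - 104 = - 2^3*13^1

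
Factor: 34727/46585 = 41/55=5^( - 1)*11^ (-1 )*41^1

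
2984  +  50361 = 53345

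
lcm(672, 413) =39648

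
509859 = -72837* (-7)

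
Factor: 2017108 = 2^2*31^1*16267^1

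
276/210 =1 + 11/35=1.31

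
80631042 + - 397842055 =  - 317211013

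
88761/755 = 88761/755 = 117.56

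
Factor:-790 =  - 2^1*5^1*79^1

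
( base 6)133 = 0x39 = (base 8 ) 71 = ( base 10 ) 57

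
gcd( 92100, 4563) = 3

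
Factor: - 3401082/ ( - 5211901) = 2^1*3^3*43^(-1)*61^ ( - 1 )*1987^( - 1)*62983^1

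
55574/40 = 1389 +7/20 = 1389.35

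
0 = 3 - 3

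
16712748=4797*3484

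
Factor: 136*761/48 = 12937/6 = 2^( - 1)*3^( - 1)*17^1 * 761^1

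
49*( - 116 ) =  - 5684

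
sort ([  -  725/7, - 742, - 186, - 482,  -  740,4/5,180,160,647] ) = [  -  742,  -  740  , -482, - 186,  -  725/7, 4/5,160, 180,647]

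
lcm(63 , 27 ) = 189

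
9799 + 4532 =14331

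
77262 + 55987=133249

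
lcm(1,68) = 68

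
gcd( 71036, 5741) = 1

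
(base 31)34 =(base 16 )61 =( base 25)3m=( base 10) 97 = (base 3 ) 10121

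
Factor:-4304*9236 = - 39751744 = -2^6*269^1 * 2309^1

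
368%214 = 154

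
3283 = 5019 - 1736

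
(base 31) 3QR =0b111010000100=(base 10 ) 3716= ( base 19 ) A5B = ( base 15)117B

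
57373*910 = 52209430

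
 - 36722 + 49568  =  12846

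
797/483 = 1 + 314/483  =  1.65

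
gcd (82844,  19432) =4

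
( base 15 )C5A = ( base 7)11056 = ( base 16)AE1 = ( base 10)2785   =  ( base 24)4k1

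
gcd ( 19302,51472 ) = 6434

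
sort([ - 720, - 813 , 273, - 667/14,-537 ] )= [ - 813, - 720, - 537, -667/14, 273 ] 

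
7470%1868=1866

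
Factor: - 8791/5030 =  - 2^( - 1)*5^( -1)*59^1*149^1*503^( - 1)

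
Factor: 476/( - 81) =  - 2^2*3^(  -  4)*7^1*17^1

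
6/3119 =6/3119=0.00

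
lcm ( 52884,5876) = 52884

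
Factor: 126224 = 2^4*7^3*23^1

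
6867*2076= 14255892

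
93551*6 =561306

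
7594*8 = 60752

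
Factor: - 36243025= -5^2*7^1*13^1 * 89^1 * 179^1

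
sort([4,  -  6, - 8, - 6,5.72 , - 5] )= [ - 8, -6,-6,  -  5, 4, 5.72 ] 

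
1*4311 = 4311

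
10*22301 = 223010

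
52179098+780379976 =832559074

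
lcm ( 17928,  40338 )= 161352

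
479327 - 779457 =  -  300130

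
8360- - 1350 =9710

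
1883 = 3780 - 1897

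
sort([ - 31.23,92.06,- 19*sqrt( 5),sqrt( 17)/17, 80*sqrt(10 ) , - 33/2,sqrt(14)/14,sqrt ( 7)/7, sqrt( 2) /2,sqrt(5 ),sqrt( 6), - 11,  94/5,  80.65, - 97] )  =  [ - 97, - 19*sqrt( 5),  -  31.23,-33/2, - 11, sqrt(  17 ) /17,sqrt( 14)/14,sqrt( 7) /7,sqrt( 2) /2,sqrt(5),sqrt( 6),94/5,80.65,  92.06, 80*sqrt( 10 ) ] 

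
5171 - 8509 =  - 3338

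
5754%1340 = 394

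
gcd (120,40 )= 40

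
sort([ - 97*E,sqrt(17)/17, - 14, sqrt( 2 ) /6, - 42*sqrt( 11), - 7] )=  [ - 97*E,-42 *sqrt ( 11 ),- 14,  -  7,sqrt(2 ) /6, sqrt ( 17 ) /17] 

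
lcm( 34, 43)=1462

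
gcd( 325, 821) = 1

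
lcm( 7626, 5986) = 556698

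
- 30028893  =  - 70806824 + 40777931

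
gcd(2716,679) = 679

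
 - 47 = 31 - 78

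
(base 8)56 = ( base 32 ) 1e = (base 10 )46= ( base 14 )34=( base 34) 1C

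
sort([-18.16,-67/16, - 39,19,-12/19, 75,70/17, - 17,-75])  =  [ - 75,-39, - 18.16, - 17,  -  67/16,- 12/19,70/17,  19,75] 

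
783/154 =783/154 = 5.08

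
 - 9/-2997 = 1/333  =  0.00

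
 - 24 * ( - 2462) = 59088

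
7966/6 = 3983/3 = 1327.67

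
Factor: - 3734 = -2^1*1867^1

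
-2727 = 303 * (-9 ) 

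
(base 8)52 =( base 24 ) 1i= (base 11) 39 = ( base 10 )42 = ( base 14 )30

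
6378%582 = 558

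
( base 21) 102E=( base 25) emh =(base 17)1f41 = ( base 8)22145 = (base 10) 9317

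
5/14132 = 5/14132 = 0.00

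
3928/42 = 1964/21 = 93.52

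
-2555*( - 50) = 127750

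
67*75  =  5025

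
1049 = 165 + 884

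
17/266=17/266 = 0.06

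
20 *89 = 1780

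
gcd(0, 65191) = 65191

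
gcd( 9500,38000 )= 9500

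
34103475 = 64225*531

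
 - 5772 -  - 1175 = - 4597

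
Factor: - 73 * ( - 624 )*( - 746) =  - 2^5*3^1 * 13^1*73^1*373^1 = -33981792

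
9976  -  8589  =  1387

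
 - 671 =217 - 888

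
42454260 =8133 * 5220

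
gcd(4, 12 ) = 4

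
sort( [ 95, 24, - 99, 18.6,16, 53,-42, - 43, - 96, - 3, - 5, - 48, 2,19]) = [ - 99, - 96, - 48, - 43, - 42, - 5,-3, 2, 16,18.6,19, 24,53, 95 ]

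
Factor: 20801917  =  53^1*392489^1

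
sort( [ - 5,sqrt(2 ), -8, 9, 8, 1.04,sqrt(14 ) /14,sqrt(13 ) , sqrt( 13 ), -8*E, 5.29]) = [ - 8*E, - 8, - 5, sqrt(14) /14, 1.04, sqrt(2), sqrt(13) , sqrt(13 ),5.29, 8, 9]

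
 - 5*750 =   -  3750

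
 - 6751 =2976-9727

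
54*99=5346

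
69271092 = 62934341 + 6336751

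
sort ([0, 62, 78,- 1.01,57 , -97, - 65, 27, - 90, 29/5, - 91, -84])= [  -  97,  -  91, - 90, - 84, - 65,-1.01, 0, 29/5 , 27,57, 62, 78] 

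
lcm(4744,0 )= 0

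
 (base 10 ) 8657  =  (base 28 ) B15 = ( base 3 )102212122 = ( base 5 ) 234112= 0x21D1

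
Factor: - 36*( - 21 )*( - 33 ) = - 24948 = - 2^2*3^4*7^1 *11^1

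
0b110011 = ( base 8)63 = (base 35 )1G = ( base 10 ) 51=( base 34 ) 1h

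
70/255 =14/51 = 0.27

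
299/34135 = 299/34135 =0.01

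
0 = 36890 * 0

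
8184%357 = 330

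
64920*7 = 454440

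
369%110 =39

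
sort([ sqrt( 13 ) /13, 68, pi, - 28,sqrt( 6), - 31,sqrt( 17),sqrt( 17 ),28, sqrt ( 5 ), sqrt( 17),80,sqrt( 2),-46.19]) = [-46.19, - 31,-28,sqrt( 13 ) /13,sqrt(2 ),sqrt(5) , sqrt( 6),pi,sqrt(17),  sqrt ( 17 ),sqrt ( 17 ),28,68,80 ]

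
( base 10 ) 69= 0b1000101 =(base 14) 4D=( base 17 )41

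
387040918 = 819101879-432060961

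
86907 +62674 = 149581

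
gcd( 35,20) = 5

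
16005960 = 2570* 6228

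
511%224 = 63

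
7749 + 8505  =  16254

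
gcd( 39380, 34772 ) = 4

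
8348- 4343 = 4005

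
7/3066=1/438 = 0.00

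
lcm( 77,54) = 4158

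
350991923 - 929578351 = - 578586428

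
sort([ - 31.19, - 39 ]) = [ - 39, - 31.19 ]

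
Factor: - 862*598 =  - 2^2*13^1*23^1*431^1 = - 515476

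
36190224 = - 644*( - 56196 ) 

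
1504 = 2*752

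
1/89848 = 1/89848 = 0.00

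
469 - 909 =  - 440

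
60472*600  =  36283200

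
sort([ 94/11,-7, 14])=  [ - 7,  94/11,14]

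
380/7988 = 95/1997 = 0.05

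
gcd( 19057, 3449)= 1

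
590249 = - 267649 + 857898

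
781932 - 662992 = 118940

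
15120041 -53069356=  - 37949315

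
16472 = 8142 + 8330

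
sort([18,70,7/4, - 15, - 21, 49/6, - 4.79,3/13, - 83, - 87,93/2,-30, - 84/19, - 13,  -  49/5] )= [-87,  -  83 , - 30,-21, - 15,  -  13,  -  49/5, - 4.79, - 84/19, 3/13,  7/4,49/6,18,93/2,  70 ] 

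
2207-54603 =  - 52396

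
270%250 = 20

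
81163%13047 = 2881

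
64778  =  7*9254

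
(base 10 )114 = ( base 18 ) 66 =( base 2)1110010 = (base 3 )11020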